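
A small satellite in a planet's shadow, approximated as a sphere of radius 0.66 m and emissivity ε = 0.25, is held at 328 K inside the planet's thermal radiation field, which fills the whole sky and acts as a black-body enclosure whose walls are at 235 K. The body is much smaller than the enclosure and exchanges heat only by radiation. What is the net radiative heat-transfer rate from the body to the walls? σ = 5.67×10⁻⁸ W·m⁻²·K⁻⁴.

For a small grey body in a large enclosure: P_net = εσA(T_body⁴ − T_wall⁴).
A = 4πr² = 5.474 m²; T_body⁴ − T_wall⁴ = 1.157×10¹⁰ − 3.050×10⁹ = 8.525×10⁹ K⁴.
|P_net| = 0.25·5.67×10⁻⁸·5.474·8.525×10⁹.

P_net ≈ 661 W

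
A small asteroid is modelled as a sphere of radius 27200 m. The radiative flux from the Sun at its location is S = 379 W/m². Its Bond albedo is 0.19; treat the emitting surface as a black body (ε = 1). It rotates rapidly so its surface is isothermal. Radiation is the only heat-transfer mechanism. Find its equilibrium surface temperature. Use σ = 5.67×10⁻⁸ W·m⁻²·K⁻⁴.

T ≈ 192 K

At equilibrium, absorbed power = emitted power.
Absorbing cross-section = πr² = 2.324×10⁹ m²; emitting surface = 4πr² = 9.297×10⁹ m² (ratio 4).
(1−a)S·A_cross = εσ·A_surf·T⁴  ⇒  T⁴ = (1−a)S/(4σ).
T⁴ = 0.810·379/(4·5.67×10⁻⁸) = 1.354×10⁹ K⁴.
T = (1.354×10⁹)^(1/4).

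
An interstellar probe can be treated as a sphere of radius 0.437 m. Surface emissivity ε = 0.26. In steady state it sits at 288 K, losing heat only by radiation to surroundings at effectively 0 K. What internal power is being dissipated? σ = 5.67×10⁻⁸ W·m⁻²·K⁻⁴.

P ≈ 243 W

Steady state: P = εσA T⁴.
A = 4πr² = 2.400 m²; T⁴ = (288)⁴ = 6.880×10⁹ K⁴.
P = 0.26 × 5.67×10⁻⁸ × 2.400 × 6.880×10⁹.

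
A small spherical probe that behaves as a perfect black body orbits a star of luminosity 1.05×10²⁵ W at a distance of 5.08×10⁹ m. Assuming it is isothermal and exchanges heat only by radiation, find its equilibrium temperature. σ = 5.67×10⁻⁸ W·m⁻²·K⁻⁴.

T ≈ 615 K

First find the stellar flux at distance d: S = L/(4πd²) = 1.05×10²⁵/(4π·(5.08×10⁹)²) = 32380 W/m².
For an isothermal sphere, absorbed (1−a)S·πr² = emitted σ·4πr²·T⁴, so T⁴ = (1−a)S/(4σ).
T⁴ = 1.00·32380/(4·5.67×10⁻⁸) = 1.428×10¹¹ K⁴.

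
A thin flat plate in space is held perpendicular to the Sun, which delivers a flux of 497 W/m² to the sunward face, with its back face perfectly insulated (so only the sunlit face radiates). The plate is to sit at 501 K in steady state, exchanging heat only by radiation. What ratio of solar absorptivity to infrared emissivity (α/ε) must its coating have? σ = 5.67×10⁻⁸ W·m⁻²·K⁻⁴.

α/ε ≈ 7.19

Balance: αS·A = εσ·1A·T⁴ ⇒ α/ε = σT⁴/S.
α/ε = 5.67×10⁻⁸·(501)⁴/497 = 5.67×10⁻⁸·6.300×10¹⁰/497.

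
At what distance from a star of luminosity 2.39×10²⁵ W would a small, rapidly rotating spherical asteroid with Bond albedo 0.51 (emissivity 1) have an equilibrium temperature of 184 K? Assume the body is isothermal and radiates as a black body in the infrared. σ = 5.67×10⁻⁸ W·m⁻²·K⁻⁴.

d ≈ 5.99×10¹⁰ m

For an isothermal black-emitting sphere, (1−a)S·πr² = σ·4πr²·T⁴ ⇒ S = 4σT⁴/(1−a).
S = 4·5.67×10⁻⁸·(184)⁴/0.490 = 530.5 W/m².
Flux falls as S = L/(4πd²), so d = √(L/(4πS)) = √(2.39×10²⁵/(4π·530.5)).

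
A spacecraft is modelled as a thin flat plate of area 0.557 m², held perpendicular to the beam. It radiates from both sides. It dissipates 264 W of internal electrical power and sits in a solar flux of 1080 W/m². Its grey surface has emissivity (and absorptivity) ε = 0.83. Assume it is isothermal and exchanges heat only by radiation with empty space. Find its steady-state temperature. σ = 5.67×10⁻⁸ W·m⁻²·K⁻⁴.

At steady state, absorbed solar power + internal power = radiated power.
Absorbed: α·S·A_cross = 0.83·1080·0.5570 = 499.3 W (cross-section A).
Total input = 499.3 + 264 = 763.3 W.
Radiated: εσ·A_surf·T⁴ with A_surf = 2A = 1.114 m².
T⁴ = 763.3/(0.83·5.67×10⁻⁸·1.114) = 1.456×10¹⁰ K⁴.

T ≈ 347 K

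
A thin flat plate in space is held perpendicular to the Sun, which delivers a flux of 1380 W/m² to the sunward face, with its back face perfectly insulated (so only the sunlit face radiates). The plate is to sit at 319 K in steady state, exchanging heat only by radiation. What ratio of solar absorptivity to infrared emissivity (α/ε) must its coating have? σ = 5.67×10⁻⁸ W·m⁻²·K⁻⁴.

Balance: αS·A = εσ·1A·T⁴ ⇒ α/ε = σT⁴/S.
α/ε = 5.67×10⁻⁸·(319)⁴/1380 = 5.67×10⁻⁸·1.036×10¹⁰/1380.

α/ε ≈ 0.425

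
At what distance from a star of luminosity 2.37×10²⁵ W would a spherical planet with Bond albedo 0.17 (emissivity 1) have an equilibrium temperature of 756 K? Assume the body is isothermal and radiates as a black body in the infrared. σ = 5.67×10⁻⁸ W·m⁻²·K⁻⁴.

For an isothermal black-emitting sphere, (1−a)S·πr² = σ·4πr²·T⁴ ⇒ S = 4σT⁴/(1−a).
S = 4·5.67×10⁻⁸·(756)⁴/0.830 = 89260 W/m².
Flux falls as S = L/(4πd²), so d = √(L/(4πS)) = √(2.37×10²⁵/(4π·89260)).

d ≈ 4.60×10⁹ m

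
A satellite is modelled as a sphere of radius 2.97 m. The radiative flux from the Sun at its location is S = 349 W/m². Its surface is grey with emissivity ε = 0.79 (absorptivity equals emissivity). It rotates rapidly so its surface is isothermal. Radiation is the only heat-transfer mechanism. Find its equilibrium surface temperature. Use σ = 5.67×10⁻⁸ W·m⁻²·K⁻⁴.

T ≈ 198 K

At equilibrium, absorbed power = emitted power.
Absorbing cross-section = πr² = 27.71 m²; emitting surface = 4πr² = 110.8 m² (ratio 4).
εS·A_cross = εσ·A_surf·T⁴  ⇒  T⁴ = S/(4σ)   (ε cancels).
T⁴ = 349/(4·5.67×10⁻⁸) = 1.539×10⁹ K⁴.
T = (1.539×10⁹)^(1/4).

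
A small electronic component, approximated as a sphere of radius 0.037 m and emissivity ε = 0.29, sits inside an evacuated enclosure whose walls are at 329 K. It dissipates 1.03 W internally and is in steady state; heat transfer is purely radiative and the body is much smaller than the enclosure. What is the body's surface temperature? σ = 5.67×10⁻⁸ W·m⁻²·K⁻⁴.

For a small grey body in a large enclosure, net radiated power = εσA(T⁴ − T_w⁴).
Steady state: P = εσA(T⁴ − T_w⁴) with A = 4πr² = 0.01720 m².
T⁴ = P/(εσA) + T_w⁴ = 1.03/(0.29·5.67×10⁻⁸·0.01720) + (329)⁴
    = 3.641×10⁹ + 1.172×10¹⁰ = 1.536×10¹⁰ K⁴.

T ≈ 352 K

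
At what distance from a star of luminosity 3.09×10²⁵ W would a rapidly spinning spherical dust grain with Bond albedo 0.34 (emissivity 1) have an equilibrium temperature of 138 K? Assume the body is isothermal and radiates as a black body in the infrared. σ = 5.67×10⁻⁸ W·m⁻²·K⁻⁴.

For an isothermal black-emitting sphere, (1−a)S·πr² = σ·4πr²·T⁴ ⇒ S = 4σT⁴/(1−a).
S = 4·5.67×10⁻⁸·(138)⁴/0.660 = 124.6 W/m².
Flux falls as S = L/(4πd²), so d = √(L/(4πS)) = √(3.09×10²⁵/(4π·124.6)).

d ≈ 1.40×10¹¹ m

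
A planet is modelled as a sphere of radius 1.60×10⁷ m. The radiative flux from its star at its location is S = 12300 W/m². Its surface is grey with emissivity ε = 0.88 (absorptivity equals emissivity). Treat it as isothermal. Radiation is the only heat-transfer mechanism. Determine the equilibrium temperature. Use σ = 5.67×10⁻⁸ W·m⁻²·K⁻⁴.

At equilibrium, absorbed power = emitted power.
Absorbing cross-section = πr² = 8.042×10¹⁴ m²; emitting surface = 4πr² = 3.217×10¹⁵ m² (ratio 4).
εS·A_cross = εσ·A_surf·T⁴  ⇒  T⁴ = S/(4σ)   (ε cancels).
T⁴ = 12300/(4·5.67×10⁻⁸) = 5.423×10¹⁰ K⁴.
T = (5.423×10¹⁰)^(1/4).

T ≈ 483 K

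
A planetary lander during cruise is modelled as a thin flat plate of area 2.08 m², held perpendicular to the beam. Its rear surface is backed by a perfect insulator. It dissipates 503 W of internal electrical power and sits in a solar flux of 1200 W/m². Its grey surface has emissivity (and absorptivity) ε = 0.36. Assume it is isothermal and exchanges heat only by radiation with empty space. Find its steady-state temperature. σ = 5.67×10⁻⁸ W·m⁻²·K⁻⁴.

At steady state, absorbed solar power + internal power = radiated power.
Absorbed: α·S·A_cross = 0.36·1200·2.080 = 898.6 W (cross-section A).
Total input = 898.6 + 503 = 1402 W.
Radiated: εσ·A_surf·T⁴ with A_surf = A = 2.080 m².
T⁴ = 1402/(0.36·5.67×10⁻⁸·2.080) = 3.301×10¹⁰ K⁴.

T ≈ 426 K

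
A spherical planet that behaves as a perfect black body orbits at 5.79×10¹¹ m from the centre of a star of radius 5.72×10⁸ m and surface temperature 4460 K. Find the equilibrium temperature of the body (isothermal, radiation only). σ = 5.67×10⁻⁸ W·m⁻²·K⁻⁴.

The star's surface emits σT_*⁴; at distance d the flux is S = σT_*⁴(R_*/d)².
S = 5.67×10⁻⁸·(4460)⁴·(5.72×10⁸/5.79×10¹¹)² = 21.90 W/m².
For an isothermal sphere T⁴ = (1−a)S/(4σ) = 9.654×10⁷ K⁴.

T ≈ 99.1 K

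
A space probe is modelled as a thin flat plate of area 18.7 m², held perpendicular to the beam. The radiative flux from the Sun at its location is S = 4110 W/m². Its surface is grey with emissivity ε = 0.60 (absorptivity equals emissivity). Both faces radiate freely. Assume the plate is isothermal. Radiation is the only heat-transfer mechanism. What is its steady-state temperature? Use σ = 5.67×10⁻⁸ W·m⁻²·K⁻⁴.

T ≈ 436 K

At equilibrium, absorbed power = emitted power.
Absorbing cross-section = A = 18.70 m²; emitting surface = 2A = 37.40 m² (ratio 2).
εS·A_cross = εσ·A_surf·T⁴  ⇒  T⁴ = S/(2σ)   (ε cancels).
T⁴ = 4110/(2·5.67×10⁻⁸) = 3.624×10¹⁰ K⁴.
T = (3.624×10¹⁰)^(1/4).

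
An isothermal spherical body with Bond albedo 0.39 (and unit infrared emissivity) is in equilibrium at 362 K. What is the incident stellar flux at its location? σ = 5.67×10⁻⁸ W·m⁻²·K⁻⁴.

S ≈ 6380 W/m²

(1−a)S·πr² = σ·4πr²·T⁴ ⇒ S = 4σT⁴/(1−a).
S = 4·5.67×10⁻⁸·1.717×10¹⁰/0.610.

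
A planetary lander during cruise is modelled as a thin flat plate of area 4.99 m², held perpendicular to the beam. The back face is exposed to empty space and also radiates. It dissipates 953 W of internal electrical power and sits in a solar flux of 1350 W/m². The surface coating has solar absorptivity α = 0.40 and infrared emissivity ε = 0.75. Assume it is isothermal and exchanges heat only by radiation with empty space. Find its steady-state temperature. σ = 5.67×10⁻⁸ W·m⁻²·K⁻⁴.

T ≈ 304 K

At steady state, absorbed solar power + internal power = radiated power.
Absorbed: α·S·A_cross = 0.40·1350·4.990 = 2695 W (cross-section A).
Total input = 2695 + 953 = 3648 W.
Radiated: εσ·A_surf·T⁴ with A_surf = 2A = 9.980 m².
T⁴ = 3648/(0.75·5.67×10⁻⁸·9.980) = 8.595×10⁹ K⁴.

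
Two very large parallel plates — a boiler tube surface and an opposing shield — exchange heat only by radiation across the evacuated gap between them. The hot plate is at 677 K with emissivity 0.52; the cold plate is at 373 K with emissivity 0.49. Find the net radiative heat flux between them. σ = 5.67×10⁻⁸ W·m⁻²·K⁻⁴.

q ≈ 3650 W/m²

For two infinite grey parallel plates, q = σ(T₁⁴ − T₂⁴)/(1/ε₁ + 1/ε₂ − 1).
T₁⁴ − T₂⁴ = 2.101×10¹¹ − 1.936×10¹⁰ = 1.907×10¹¹ K⁴.
1/ε₁ + 1/ε₂ − 1 = 1.923 + 2.041 − 1 = 2.964.
q = 5.67×10⁻⁸ × 1.907×10¹¹ / 2.964.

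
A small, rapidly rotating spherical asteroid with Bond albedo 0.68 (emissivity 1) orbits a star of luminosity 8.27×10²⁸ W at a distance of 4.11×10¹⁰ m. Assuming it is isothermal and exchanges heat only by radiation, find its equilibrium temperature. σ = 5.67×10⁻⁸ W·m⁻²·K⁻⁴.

First find the stellar flux at distance d: S = L/(4πd²) = 8.27×10²⁸/(4π·(4.11×10¹⁰)²) = 3.896×10⁶ W/m².
For an isothermal sphere, absorbed (1−a)S·πr² = emitted σ·4πr²·T⁴, so T⁴ = (1−a)S/(4σ).
T⁴ = 0.320·3.896×10⁶/(4·5.67×10⁻⁸) = 5.497×10¹² K⁴.

T ≈ 1530 K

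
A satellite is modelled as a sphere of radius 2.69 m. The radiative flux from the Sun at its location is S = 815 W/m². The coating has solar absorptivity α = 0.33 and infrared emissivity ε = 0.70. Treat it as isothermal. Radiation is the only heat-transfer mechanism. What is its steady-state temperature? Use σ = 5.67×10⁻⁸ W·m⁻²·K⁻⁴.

T ≈ 203 K

At equilibrium, absorbed power = emitted power.
Absorbing cross-section = πr² = 22.73 m²; emitting surface = 4πr² = 90.93 m² (ratio 4).
αS·A_cross = εσ·A_surf·T⁴  ⇒  T⁴ = αS/(ε·4σ).
T⁴ = 0.330·815/(0.70·4·5.67×10⁻⁸) = 1.694×10⁹ K⁴.
T = (1.694×10⁹)^(1/4).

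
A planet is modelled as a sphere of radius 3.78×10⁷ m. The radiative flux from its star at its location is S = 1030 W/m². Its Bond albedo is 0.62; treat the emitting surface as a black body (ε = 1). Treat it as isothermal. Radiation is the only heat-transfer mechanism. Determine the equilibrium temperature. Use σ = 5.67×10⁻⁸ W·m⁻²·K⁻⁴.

T ≈ 204 K

At equilibrium, absorbed power = emitted power.
Absorbing cross-section = πr² = 4.489×10¹⁵ m²; emitting surface = 4πr² = 1.796×10¹⁶ m² (ratio 4).
(1−a)S·A_cross = εσ·A_surf·T⁴  ⇒  T⁴ = (1−a)S/(4σ).
T⁴ = 0.380·1030/(4·5.67×10⁻⁸) = 1.726×10⁹ K⁴.
T = (1.726×10⁹)^(1/4).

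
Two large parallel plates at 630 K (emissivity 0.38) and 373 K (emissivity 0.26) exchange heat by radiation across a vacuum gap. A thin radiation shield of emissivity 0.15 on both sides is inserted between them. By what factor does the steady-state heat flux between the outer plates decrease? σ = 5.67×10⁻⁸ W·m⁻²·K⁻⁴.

factor ≈ 3.25

Without shield: q₀ = σΔ(T⁴)/(1/ε₁+1/ε₂−1) with denominator 5.478.
With shield the two gaps are in series; the resistances add: (1/ε₁+1/ε_s−1)+(1/ε_s+1/ε₂−1) = 8.298+9.513 = 17.81.
Heat-flux ratio q₀/q = 17.81/5.478.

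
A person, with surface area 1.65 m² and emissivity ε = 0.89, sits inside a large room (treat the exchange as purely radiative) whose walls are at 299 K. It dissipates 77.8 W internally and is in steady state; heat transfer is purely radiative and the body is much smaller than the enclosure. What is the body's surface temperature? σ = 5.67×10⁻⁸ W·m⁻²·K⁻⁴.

For a small grey body in a large enclosure, net radiated power = εσA(T⁴ − T_w⁴).
Steady state: P = εσA(T⁴ − T_w⁴) with A = 1.65 m².
T⁴ = P/(εσA) + T_w⁴ = 77.8/(0.89·5.67×10⁻⁸·1.650) + (299)⁴
    = 9.344×10⁸ + 7.993×10⁹ = 8.927×10⁹ K⁴.

T ≈ 307 K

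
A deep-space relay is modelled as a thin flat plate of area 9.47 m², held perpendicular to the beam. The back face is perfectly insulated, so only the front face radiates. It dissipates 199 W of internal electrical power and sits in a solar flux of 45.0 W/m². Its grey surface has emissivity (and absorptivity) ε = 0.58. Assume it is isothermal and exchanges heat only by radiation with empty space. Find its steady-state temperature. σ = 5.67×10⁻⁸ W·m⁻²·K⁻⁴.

At steady state, absorbed solar power + internal power = radiated power.
Absorbed: α·S·A_cross = 0.58·45.0·9.470 = 247.2 W (cross-section A).
Total input = 247.2 + 199 = 446.2 W.
Radiated: εσ·A_surf·T⁴ with A_surf = A = 9.470 m².
T⁴ = 446.2/(0.58·5.67×10⁻⁸·9.470) = 1.433×10⁹ K⁴.

T ≈ 195 K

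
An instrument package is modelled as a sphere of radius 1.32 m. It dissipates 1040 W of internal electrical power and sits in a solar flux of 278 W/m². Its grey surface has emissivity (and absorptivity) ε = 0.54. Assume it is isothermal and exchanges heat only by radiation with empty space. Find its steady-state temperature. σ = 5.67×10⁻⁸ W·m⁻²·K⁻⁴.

At steady state, absorbed solar power + internal power = radiated power.
Absorbed: α·S·A_cross = 0.54·278·5.474 = 821.7 W (cross-section πr²).
Total input = 821.7 + 1040 = 1862 W.
Radiated: εσ·A_surf·T⁴ with A_surf = 4πr² = 21.90 m².
T⁴ = 1862/(0.54·5.67×10⁻⁸·21.90) = 2.777×10⁹ K⁴.

T ≈ 230 K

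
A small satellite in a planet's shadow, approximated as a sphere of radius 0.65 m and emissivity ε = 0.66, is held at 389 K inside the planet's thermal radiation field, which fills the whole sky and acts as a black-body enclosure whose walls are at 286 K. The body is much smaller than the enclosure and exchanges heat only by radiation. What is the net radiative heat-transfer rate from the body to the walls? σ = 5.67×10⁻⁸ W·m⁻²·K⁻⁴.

P_net ≈ 3220 W

For a small grey body in a large enclosure: P_net = εσA(T_body⁴ − T_wall⁴).
A = 4πr² = 5.309 m²; T_body⁴ − T_wall⁴ = 2.290×10¹⁰ − 6.691×10⁹ = 1.621×10¹⁰ K⁴.
|P_net| = 0.66·5.67×10⁻⁸·5.309·1.621×10¹⁰.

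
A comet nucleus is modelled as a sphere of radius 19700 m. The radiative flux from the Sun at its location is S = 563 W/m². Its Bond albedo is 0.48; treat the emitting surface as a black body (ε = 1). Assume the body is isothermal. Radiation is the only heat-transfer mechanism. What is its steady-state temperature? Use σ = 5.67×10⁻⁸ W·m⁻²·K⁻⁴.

T ≈ 190 K

At equilibrium, absorbed power = emitted power.
Absorbing cross-section = πr² = 1.219×10⁹ m²; emitting surface = 4πr² = 4.877×10⁹ m² (ratio 4).
(1−a)S·A_cross = εσ·A_surf·T⁴  ⇒  T⁴ = (1−a)S/(4σ).
T⁴ = 0.520·563/(4·5.67×10⁻⁸) = 1.291×10⁹ K⁴.
T = (1.291×10⁹)^(1/4).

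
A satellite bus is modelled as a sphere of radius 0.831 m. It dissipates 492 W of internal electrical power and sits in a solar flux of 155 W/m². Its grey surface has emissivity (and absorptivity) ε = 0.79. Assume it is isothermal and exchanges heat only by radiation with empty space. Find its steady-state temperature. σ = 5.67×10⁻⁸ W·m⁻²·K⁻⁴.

T ≈ 210 K

At steady state, absorbed solar power + internal power = radiated power.
Absorbed: α·S·A_cross = 0.79·155·2.169 = 265.7 W (cross-section πr²).
Total input = 265.7 + 492 = 757.7 W.
Radiated: εσ·A_surf·T⁴ with A_surf = 4πr² = 8.678 m².
T⁴ = 757.7/(0.79·5.67×10⁻⁸·8.678) = 1.949×10⁹ K⁴.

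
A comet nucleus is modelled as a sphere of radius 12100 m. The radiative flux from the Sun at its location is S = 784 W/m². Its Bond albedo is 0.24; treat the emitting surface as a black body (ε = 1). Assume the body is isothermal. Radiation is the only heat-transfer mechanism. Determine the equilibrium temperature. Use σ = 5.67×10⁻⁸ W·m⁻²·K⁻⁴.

At equilibrium, absorbed power = emitted power.
Absorbing cross-section = πr² = 4.600×10⁸ m²; emitting surface = 4πr² = 1.840×10⁹ m² (ratio 4).
(1−a)S·A_cross = εσ·A_surf·T⁴  ⇒  T⁴ = (1−a)S/(4σ).
T⁴ = 0.760·784/(4·5.67×10⁻⁸) = 2.627×10⁹ K⁴.
T = (2.627×10⁹)^(1/4).

T ≈ 226 K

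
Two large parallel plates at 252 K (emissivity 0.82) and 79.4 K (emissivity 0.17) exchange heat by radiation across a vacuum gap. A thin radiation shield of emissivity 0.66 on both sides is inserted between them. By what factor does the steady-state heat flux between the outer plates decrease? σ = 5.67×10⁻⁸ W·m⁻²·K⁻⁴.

Without shield: q₀ = σΔ(T⁴)/(1/ε₁+1/ε₂−1) with denominator 6.102.
With shield the two gaps are in series; the resistances add: (1/ε₁+1/ε_s−1)+(1/ε_s+1/ε₂−1) = 1.735+6.398 = 8.132.
Heat-flux ratio q₀/q = 8.132/6.102.

factor ≈ 1.33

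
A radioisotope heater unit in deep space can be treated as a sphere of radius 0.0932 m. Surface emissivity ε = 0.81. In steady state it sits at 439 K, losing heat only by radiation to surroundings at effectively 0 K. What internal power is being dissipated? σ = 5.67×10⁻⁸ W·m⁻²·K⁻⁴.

Steady state: P = εσA T⁴.
A = 4πr² = 0.1092 m²; T⁴ = (439)⁴ = 3.714×10¹⁰ K⁴.
P = 0.81 × 5.67×10⁻⁸ × 0.1092 × 3.714×10¹⁰.

P ≈ 186 W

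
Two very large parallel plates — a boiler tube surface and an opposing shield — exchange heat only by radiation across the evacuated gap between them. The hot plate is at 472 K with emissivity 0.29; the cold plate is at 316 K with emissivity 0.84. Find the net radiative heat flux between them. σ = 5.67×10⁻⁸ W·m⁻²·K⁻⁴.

q ≈ 618 W/m²

For two infinite grey parallel plates, q = σ(T₁⁴ − T₂⁴)/(1/ε₁ + 1/ε₂ − 1).
T₁⁴ − T₂⁴ = 4.963×10¹⁰ − 9.971×10⁹ = 3.966×10¹⁰ K⁴.
1/ε₁ + 1/ε₂ − 1 = 3.448 + 1.190 − 1 = 3.639.
q = 5.67×10⁻⁸ × 3.966×10¹⁰ / 3.639.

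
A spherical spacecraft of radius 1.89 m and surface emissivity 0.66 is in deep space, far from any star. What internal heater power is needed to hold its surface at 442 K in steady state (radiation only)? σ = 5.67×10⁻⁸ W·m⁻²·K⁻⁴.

P ≈ 64100 W

P = εσ·4πr²·T⁴.
4πr² = 44.89 m²; T⁴ = 3.817×10¹⁰ K⁴.
P = 0.66·5.67×10⁻⁸·44.89·3.817×10¹⁰.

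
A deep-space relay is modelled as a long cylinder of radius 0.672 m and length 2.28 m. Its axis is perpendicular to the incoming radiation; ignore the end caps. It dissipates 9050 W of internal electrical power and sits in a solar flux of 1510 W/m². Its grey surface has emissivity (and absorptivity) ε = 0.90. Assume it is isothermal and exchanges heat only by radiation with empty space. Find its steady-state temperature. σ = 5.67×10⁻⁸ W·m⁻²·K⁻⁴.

T ≈ 405 K

At steady state, absorbed solar power + internal power = radiated power.
Absorbed: α·S·A_cross = 0.90·1510·3.064 = 4164 W (cross-section 2rL).
Total input = 4164 + 9050 = 13210 W.
Radiated: εσ·A_surf·T⁴ with A_surf = 2πrL = 9.627 m².
T⁴ = 13210/(0.90·5.67×10⁻⁸·9.627) = 2.690×10¹⁰ K⁴.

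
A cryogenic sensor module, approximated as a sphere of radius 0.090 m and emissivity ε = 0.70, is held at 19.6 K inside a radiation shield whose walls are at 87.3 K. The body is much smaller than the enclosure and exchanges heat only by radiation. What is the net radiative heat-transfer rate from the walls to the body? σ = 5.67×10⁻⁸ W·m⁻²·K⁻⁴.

For a small grey body in a large enclosure: P_net = εσA(T_body⁴ − T_wall⁴).
A = 4πr² = 0.1018 m²; T_body⁴ − T_wall⁴ = 1.476×10⁵ − 5.808×10⁷ = -5.794×10⁷ K⁴.
|P_net| = 0.70·5.67×10⁻⁸·0.1018·5.794×10⁷.

P_net ≈ 0.234 W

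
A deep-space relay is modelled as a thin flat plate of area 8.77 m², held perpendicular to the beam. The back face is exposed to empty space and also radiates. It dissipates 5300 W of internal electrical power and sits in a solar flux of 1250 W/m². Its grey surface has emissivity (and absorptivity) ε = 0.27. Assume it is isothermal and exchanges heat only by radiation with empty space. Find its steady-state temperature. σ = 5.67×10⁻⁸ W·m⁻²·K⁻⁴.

At steady state, absorbed solar power + internal power = radiated power.
Absorbed: α·S·A_cross = 0.27·1250·8.770 = 2960 W (cross-section A).
Total input = 2960 + 5300 = 8260 W.
Radiated: εσ·A_surf·T⁴ with A_surf = 2A = 17.54 m².
T⁴ = 8260/(0.27·5.67×10⁻⁸·17.54) = 3.076×10¹⁰ K⁴.

T ≈ 419 K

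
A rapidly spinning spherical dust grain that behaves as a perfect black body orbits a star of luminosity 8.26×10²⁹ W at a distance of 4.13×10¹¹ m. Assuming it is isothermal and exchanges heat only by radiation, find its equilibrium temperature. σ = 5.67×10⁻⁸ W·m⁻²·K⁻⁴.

T ≈ 1140 K

First find the stellar flux at distance d: S = L/(4πd²) = 8.26×10²⁹/(4π·(4.13×10¹¹)²) = 3.854×10⁵ W/m².
For an isothermal sphere, absorbed (1−a)S·πr² = emitted σ·4πr²·T⁴, so T⁴ = (1−a)S/(4σ).
T⁴ = 1.00·3.854×10⁵/(4·5.67×10⁻⁸) = 1.699×10¹² K⁴.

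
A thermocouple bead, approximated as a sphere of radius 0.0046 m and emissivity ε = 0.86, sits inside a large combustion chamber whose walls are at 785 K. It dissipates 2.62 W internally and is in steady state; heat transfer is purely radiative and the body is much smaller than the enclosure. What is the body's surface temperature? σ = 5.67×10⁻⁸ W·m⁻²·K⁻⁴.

T ≈ 873 K

For a small grey body in a large enclosure, net radiated power = εσA(T⁴ − T_w⁴).
Steady state: P = εσA(T⁴ − T_w⁴) with A = 4πr² = 2.659×10⁻⁴ m².
T⁴ = P/(εσA) + T_w⁴ = 2.62/(0.86·5.67×10⁻⁸·2.659×10⁻⁴) + (785)⁴
    = 2.021×10¹¹ + 3.797×10¹¹ = 5.818×10¹¹ K⁴.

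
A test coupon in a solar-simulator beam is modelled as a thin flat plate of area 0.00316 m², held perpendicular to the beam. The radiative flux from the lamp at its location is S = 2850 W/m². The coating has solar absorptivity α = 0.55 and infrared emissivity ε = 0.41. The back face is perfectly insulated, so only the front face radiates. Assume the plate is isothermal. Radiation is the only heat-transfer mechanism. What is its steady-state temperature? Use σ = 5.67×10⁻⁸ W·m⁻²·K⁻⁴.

At equilibrium, absorbed power = emitted power.
Absorbing cross-section = A = 0.003160 m²; emitting surface = A = 0.003160 m² (ratio 1).
αS·A_cross = εσ·A_surf·T⁴  ⇒  T⁴ = αS/(ε·1σ).
T⁴ = 0.550·2850/(0.41·1·5.67×10⁻⁸) = 6.743×10¹⁰ K⁴.
T = (6.743×10¹⁰)^(1/4).

T ≈ 510 K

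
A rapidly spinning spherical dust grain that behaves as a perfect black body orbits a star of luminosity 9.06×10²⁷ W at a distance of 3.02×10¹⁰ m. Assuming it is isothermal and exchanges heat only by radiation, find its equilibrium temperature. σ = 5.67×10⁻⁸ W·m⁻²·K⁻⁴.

First find the stellar flux at distance d: S = L/(4πd²) = 9.06×10²⁷/(4π·(3.02×10¹⁰)²) = 7.905×10⁵ W/m².
For an isothermal sphere, absorbed (1−a)S·πr² = emitted σ·4πr²·T⁴, so T⁴ = (1−a)S/(4σ).
T⁴ = 1.00·7.905×10⁵/(4·5.67×10⁻⁸) = 3.485×10¹² K⁴.

T ≈ 1370 K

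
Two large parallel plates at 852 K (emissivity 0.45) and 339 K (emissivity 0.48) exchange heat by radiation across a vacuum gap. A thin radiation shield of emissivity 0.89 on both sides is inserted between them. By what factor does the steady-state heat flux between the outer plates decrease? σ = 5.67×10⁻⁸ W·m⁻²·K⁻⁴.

Without shield: q₀ = σΔ(T⁴)/(1/ε₁+1/ε₂−1) with denominator 3.306.
With shield the two gaps are in series; the resistances add: (1/ε₁+1/ε_s−1)+(1/ε_s+1/ε₂−1) = 2.346+2.207 = 4.553.
Heat-flux ratio q₀/q = 4.553/3.306.

factor ≈ 1.38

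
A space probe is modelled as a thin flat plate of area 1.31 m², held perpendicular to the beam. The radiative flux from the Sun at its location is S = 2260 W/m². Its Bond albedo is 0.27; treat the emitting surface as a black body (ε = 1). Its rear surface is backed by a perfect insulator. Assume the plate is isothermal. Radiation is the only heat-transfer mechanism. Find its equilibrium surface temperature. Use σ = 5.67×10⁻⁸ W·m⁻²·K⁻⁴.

At equilibrium, absorbed power = emitted power.
Absorbing cross-section = A = 1.310 m²; emitting surface = A = 1.310 m² (ratio 1).
(1−a)S·A_cross = εσ·A_surf·T⁴  ⇒  T⁴ = (1−a)S/(1σ).
T⁴ = 0.730·2260/(1·5.67×10⁻⁸) = 2.910×10¹⁰ K⁴.
T = (2.910×10¹⁰)^(1/4).

T ≈ 413 K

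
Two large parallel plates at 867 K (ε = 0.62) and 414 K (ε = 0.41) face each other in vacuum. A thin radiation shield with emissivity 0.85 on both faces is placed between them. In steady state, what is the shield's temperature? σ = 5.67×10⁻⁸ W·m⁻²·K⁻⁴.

T_s ≈ 768 K

In steady state the net flux on the hot side equals that on the cold side.
σ(T₁⁴−T_s⁴)/D₁ = σ(T_s⁴−T₂⁴)/D₂, with D₁ = 1/ε₁+1/ε_s−1 = 1.789, D₂ = 1/ε_s+1/ε₂−1 = 2.615.
Solve for T_s⁴: T_s⁴ = (D₂·T₁⁴ + D₁·T₂⁴)/(D₁+D₂) = 3.474×10¹¹ K⁴.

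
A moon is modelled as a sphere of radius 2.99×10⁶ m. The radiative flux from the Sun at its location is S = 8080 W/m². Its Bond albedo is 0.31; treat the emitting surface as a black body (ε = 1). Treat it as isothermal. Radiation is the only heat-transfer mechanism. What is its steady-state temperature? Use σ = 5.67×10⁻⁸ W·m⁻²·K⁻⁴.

T ≈ 396 K

At equilibrium, absorbed power = emitted power.
Absorbing cross-section = πr² = 2.809×10¹³ m²; emitting surface = 4πr² = 1.123×10¹⁴ m² (ratio 4).
(1−a)S·A_cross = εσ·A_surf·T⁴  ⇒  T⁴ = (1−a)S/(4σ).
T⁴ = 0.690·8080/(4·5.67×10⁻⁸) = 2.458×10¹⁰ K⁴.
T = (2.458×10¹⁰)^(1/4).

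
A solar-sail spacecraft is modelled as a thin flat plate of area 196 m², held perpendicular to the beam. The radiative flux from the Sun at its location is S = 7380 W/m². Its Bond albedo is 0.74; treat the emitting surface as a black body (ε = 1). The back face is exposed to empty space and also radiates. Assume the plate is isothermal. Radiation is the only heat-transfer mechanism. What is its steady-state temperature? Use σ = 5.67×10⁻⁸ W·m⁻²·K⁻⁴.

T ≈ 361 K

At equilibrium, absorbed power = emitted power.
Absorbing cross-section = A = 196.0 m²; emitting surface = 2A = 392.0 m² (ratio 2).
(1−a)S·A_cross = εσ·A_surf·T⁴  ⇒  T⁴ = (1−a)S/(2σ).
T⁴ = 0.260·7380/(2·5.67×10⁻⁸) = 1.692×10¹⁰ K⁴.
T = (1.692×10¹⁰)^(1/4).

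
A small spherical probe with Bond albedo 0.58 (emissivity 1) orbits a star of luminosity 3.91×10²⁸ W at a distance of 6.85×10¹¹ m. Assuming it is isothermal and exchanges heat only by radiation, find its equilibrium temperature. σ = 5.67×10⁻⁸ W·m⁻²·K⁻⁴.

First find the stellar flux at distance d: S = L/(4πd²) = 3.91×10²⁸/(4π·(6.85×10¹¹)²) = 6631 W/m².
For an isothermal sphere, absorbed (1−a)S·πr² = emitted σ·4πr²·T⁴, so T⁴ = (1−a)S/(4σ).
T⁴ = 0.420·6631/(4·5.67×10⁻⁸) = 1.228×10¹⁰ K⁴.

T ≈ 333 K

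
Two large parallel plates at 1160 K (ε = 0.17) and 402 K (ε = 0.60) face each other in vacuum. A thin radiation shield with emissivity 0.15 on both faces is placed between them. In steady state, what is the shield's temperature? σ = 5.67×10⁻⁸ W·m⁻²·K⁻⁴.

T_s ≈ 921 K

In steady state the net flux on the hot side equals that on the cold side.
σ(T₁⁴−T_s⁴)/D₁ = σ(T_s⁴−T₂⁴)/D₂, with D₁ = 1/ε₁+1/ε_s−1 = 11.55, D₂ = 1/ε_s+1/ε₂−1 = 7.333.
Solve for T_s⁴: T_s⁴ = (D₂·T₁⁴ + D₁·T₂⁴)/(D₁+D₂) = 7.192×10¹¹ K⁴.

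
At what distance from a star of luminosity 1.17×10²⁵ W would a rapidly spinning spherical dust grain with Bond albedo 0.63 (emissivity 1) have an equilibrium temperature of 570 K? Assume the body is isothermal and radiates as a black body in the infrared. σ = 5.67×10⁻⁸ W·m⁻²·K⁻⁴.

For an isothermal black-emitting sphere, (1−a)S·πr² = σ·4πr²·T⁴ ⇒ S = 4σT⁴/(1−a).
S = 4·5.67×10⁻⁸·(570)⁴/0.370 = 64710 W/m².
Flux falls as S = L/(4πd²), so d = √(L/(4πS)) = √(1.17×10²⁵/(4π·64710)).

d ≈ 3.79×10⁹ m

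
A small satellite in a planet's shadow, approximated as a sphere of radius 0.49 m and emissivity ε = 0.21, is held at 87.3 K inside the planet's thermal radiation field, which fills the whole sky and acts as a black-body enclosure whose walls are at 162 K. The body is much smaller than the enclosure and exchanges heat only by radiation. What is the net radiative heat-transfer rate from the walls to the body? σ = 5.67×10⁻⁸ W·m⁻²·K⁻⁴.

P_net ≈ 22.7 W

For a small grey body in a large enclosure: P_net = εσA(T_body⁴ − T_wall⁴).
A = 4πr² = 3.017 m²; T_body⁴ − T_wall⁴ = 5.808×10⁷ − 6.887×10⁸ = -6.307×10⁸ K⁴.
|P_net| = 0.21·5.67×10⁻⁸·3.017·6.307×10⁸.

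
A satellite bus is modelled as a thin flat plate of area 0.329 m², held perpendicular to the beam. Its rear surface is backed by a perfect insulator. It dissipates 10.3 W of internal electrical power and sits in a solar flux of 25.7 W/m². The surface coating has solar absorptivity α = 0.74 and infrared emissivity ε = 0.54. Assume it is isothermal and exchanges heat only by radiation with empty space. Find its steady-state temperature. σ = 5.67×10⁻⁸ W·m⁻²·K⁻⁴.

At steady state, absorbed solar power + internal power = radiated power.
Absorbed: α·S·A_cross = 0.74·25.7·0.3290 = 6.257 W (cross-section A).
Total input = 6.257 + 10.3 = 16.56 W.
Radiated: εσ·A_surf·T⁴ with A_surf = A = 0.3290 m².
T⁴ = 16.56/(0.54·5.67×10⁻⁸·0.3290) = 1.644×10⁹ K⁴.

T ≈ 201 K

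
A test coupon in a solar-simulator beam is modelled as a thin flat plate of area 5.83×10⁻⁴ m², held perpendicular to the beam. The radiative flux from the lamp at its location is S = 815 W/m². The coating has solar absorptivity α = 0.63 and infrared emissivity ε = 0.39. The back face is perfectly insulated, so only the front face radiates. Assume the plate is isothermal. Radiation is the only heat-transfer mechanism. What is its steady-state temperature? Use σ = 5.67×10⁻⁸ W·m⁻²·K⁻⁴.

T ≈ 390 K

At equilibrium, absorbed power = emitted power.
Absorbing cross-section = A = 5.830×10⁻⁴ m²; emitting surface = A = 5.830×10⁻⁴ m² (ratio 1).
αS·A_cross = εσ·A_surf·T⁴  ⇒  T⁴ = αS/(ε·1σ).
T⁴ = 0.630·815/(0.39·1·5.67×10⁻⁸) = 2.322×10¹⁰ K⁴.
T = (2.322×10¹⁰)^(1/4).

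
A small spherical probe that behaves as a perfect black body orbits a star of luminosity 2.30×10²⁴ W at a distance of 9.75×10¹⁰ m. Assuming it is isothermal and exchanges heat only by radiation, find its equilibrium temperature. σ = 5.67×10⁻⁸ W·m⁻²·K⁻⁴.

First find the stellar flux at distance d: S = L/(4πd²) = 2.30×10²⁴/(4π·(9.75×10¹⁰)²) = 19.25 W/m².
For an isothermal sphere, absorbed (1−a)S·πr² = emitted σ·4πr²·T⁴, so T⁴ = (1−a)S/(4σ).
T⁴ = 1.00·19.25/(4·5.67×10⁻⁸) = 8.489×10⁷ K⁴.

T ≈ 96.0 K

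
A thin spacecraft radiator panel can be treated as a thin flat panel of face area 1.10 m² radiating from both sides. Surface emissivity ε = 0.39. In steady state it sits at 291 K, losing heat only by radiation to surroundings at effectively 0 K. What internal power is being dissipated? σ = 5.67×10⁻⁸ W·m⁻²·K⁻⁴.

P ≈ 349 W

Steady state: P = εσA T⁴.
A = 2·1.10 = 2.200 m²; T⁴ = (291)⁴ = 7.171×10⁹ K⁴.
P = 0.39 × 5.67×10⁻⁸ × 2.200 × 7.171×10⁹.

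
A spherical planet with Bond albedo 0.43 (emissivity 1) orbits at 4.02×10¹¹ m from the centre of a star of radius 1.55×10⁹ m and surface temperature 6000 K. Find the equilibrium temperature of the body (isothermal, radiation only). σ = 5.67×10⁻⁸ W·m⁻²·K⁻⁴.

T ≈ 229 K

The star's surface emits σT_*⁴; at distance d the flux is S = σT_*⁴(R_*/d)².
S = 5.67×10⁻⁸·(6000)⁴·(1.55×10⁹/4.02×10¹¹)² = 1092 W/m².
For an isothermal sphere T⁴ = (1−a)S/(4σ) = 2.746×10⁹ K⁴.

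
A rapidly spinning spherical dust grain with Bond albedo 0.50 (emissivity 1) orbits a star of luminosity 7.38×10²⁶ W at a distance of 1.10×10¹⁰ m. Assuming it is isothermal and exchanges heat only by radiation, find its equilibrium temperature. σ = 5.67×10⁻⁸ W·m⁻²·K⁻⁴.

First find the stellar flux at distance d: S = L/(4πd²) = 7.38×10²⁶/(4π·(1.10×10¹⁰)²) = 4.854×10⁵ W/m².
For an isothermal sphere, absorbed (1−a)S·πr² = emitted σ·4πr²·T⁴, so T⁴ = (1−a)S/(4σ).
T⁴ = 0.500·4.854×10⁵/(4·5.67×10⁻⁸) = 1.070×10¹² K⁴.

T ≈ 1020 K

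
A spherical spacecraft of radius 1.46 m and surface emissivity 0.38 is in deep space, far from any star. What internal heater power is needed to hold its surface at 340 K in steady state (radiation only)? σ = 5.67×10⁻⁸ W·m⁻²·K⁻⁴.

P ≈ 7710 W

P = εσ·4πr²·T⁴.
4πr² = 26.79 m²; T⁴ = 1.336×10¹⁰ K⁴.
P = 0.38·5.67×10⁻⁸·26.79·1.336×10¹⁰.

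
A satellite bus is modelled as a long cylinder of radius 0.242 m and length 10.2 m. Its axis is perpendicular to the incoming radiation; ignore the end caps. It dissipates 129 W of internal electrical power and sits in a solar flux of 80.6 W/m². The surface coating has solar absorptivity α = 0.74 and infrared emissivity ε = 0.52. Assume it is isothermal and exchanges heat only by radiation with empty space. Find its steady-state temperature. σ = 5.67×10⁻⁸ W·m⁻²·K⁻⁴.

At steady state, absorbed solar power + internal power = radiated power.
Absorbed: α·S·A_cross = 0.74·80.6·4.937 = 294.5 W (cross-section 2rL).
Total input = 294.5 + 129 = 423.5 W.
Radiated: εσ·A_surf·T⁴ with A_surf = 2πrL = 15.51 m².
T⁴ = 423.5/(0.52·5.67×10⁻⁸·15.51) = 9.260×10⁸ K⁴.

T ≈ 174 K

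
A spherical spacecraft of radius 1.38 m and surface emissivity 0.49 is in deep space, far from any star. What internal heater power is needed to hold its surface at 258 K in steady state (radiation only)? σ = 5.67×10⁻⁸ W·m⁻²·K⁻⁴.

P ≈ 2950 W

P = εσ·4πr²·T⁴.
4πr² = 23.93 m²; T⁴ = 4.431×10⁹ K⁴.
P = 0.49·5.67×10⁻⁸·23.93·4.431×10⁹.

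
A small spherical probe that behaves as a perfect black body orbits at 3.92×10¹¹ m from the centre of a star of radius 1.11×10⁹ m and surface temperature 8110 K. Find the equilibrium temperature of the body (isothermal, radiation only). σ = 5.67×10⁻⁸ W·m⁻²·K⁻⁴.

The star's surface emits σT_*⁴; at distance d the flux is S = σT_*⁴(R_*/d)².
S = 5.67×10⁻⁸·(8110)⁴·(1.11×10⁹/3.92×10¹¹)² = 1967 W/m².
For an isothermal sphere T⁴ = (1−a)S/(4σ) = 8.672×10⁹ K⁴.

T ≈ 305 K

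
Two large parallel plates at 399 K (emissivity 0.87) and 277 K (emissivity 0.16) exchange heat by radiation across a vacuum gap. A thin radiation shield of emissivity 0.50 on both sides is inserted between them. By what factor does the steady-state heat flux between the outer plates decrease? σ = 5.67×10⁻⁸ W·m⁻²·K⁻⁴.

factor ≈ 1.47

Without shield: q₀ = σΔ(T⁴)/(1/ε₁+1/ε₂−1) with denominator 6.399.
With shield the two gaps are in series; the resistances add: (1/ε₁+1/ε_s−1)+(1/ε_s+1/ε₂−1) = 2.149+7.250 = 9.399.
Heat-flux ratio q₀/q = 9.399/6.399.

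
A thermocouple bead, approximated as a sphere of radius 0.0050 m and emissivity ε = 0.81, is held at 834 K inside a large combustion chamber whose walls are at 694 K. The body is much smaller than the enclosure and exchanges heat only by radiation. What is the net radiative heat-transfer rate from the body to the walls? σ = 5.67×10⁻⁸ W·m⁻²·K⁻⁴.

P_net ≈ 3.63 W

For a small grey body in a large enclosure: P_net = εσA(T_body⁴ − T_wall⁴).
A = 4πr² = 3.142×10⁻⁴ m²; T_body⁴ − T_wall⁴ = 4.838×10¹¹ − 2.320×10¹¹ = 2.518×10¹¹ K⁴.
|P_net| = 0.81·5.67×10⁻⁸·3.142×10⁻⁴·2.518×10¹¹.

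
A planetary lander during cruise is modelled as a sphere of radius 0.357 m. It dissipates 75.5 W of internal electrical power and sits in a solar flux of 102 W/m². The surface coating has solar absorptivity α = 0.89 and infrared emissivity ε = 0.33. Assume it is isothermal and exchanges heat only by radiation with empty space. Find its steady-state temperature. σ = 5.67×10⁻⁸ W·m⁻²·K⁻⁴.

T ≈ 247 K

At steady state, absorbed solar power + internal power = radiated power.
Absorbed: α·S·A_cross = 0.89·102·0.4004 = 36.35 W (cross-section πr²).
Total input = 36.35 + 75.5 = 111.8 W.
Radiated: εσ·A_surf·T⁴ with A_surf = 4πr² = 1.602 m².
T⁴ = 111.8/(0.33·5.67×10⁻⁸·1.602) = 3.732×10⁹ K⁴.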